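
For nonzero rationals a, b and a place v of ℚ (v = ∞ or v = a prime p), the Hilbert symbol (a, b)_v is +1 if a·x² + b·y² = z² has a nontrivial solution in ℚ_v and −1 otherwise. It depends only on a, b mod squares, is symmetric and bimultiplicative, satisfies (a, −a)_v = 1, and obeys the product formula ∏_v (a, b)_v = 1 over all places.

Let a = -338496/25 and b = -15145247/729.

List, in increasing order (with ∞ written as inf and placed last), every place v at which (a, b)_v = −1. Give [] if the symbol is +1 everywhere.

(a, b) ≡ (-5289, -11063) mod (ℚ^×)²; places V = {2, 3, 5, 13, 23, 37, 41, 43, ∞}.
(a,b)_2: α=6, β=0; u≡7, v≡1 (mod 8); ε(u)ε(v)=1·0, αω(v)=6·0, βω(u)=0·0; sum ≡ 0  ⇒  +1.
(a,b)_3: α=1, u≡1; β=-6, v≡1 (mod 3); (1|3)=+1, (1|3)=+1; sign (−1)^0·+1^-6·+1^1 = +1.
(a,b)_5: α=-2, u≡4; β=0, v≡2 (mod 5); (4|5)=+1, (2|5)=-1; sign (−1)^0·+1^0·-1^-2 = +1.
(a,b)_37: α=0, u≡14; β=3, v≡7 (mod 37); (14|37)=-1, (7|37)=+1; sign (−1)^0·-1^3·+1^0 = -1.
(a,b)_43: α=1, u≡36; β=0, v≡1 (mod 43); (36|43)=+1, (1|43)=+1; sign (−1)^0·+1^0·+1^1 = +1.
(a,b)_∞: sgn(-5289)=−, sgn(-11063)=−, so -1.
(a,b)_23: α=0, u≡9; β=1, v≡13 (mod 23); (9|23)=+1, (13|23)=+1; sign (−1)^0·+1^1·+1^0 = +1.
(a,b)_13: α=0, u≡2; β=1, v≡2 (mod 13); (2|13)=-1, (2|13)=-1; sign (−1)^0·-1^1·-1^0 = -1.
(a,b)_41: α=1, u≡24; β=0, v≡24 (mod 41); (24|41)=-1, (24|41)=-1; sign (−1)^0·-1^0·-1^1 = -1.
Ram(-5289, -11063) = {13, 37, 41, ∞}; no ℚ_13-point on the conic.

[13, 37, 41, inf]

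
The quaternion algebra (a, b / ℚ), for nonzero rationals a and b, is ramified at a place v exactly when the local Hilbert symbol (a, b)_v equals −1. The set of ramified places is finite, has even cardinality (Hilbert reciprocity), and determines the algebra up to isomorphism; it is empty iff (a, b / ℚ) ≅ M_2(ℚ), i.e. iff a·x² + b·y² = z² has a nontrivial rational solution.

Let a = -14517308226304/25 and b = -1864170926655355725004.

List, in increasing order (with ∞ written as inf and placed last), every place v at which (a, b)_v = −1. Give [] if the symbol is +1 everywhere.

Mod squares: a ≡ -9139, b ≡ -2491. Check v ∈ {∞, 2, 5, 13, 19, 37, 47, 53}.
v=53: a=53^2·(≡14), b=53^3·(≡1) mod 53; (14|53)=-1, (1|53)=+1; (−1)^{2·3·26}·(-1)^3·(+1)^2 = -1.
v=∞: -9139 < 0 and -2491 < 0  ⇒  (a,b)_∞ = -1.
v=19: a=19^1·(≡2), b=19^4·(≡7) mod 19; (2|19)=-1, (7|19)=+1; (−1)^{1·4·9}·(-1)^4·(+1)^1 = +1.
v=2: v_2(a)=8, v_2(b)=2; units ≡ 5, 5 (mod 8); ε·ε+αω+βω = 0·0+8·1+2·1 ≡ 0  ⇒  (a,b)_2 = +1.
v=5: a=5^-2·(≡1), b=5^0·(≡1) mod 5; (1|5)=+1, (1|5)=+1; (−1)^{-2·0·2}·(+1)^0·(+1)^-2 = +1.
v=37: a=37^1·(≡25), b=37^2·(≡30) mod 37; (25|37)=+1, (30|37)=+1; (−1)^{1·2·18}·(+1)^2·(+1)^1 = +1.
v=47: a=47^2·(≡38), b=47^3·(≡19) mod 47; (38|47)=-1, (19|47)=-1; (−1)^{2·3·23}·(-1)^3·(-1)^2 = -1.
v=13: a=13^1·(≡4), b=13^2·(≡8) mod 13; (4|13)=+1, (8|13)=-1; (−1)^{1·2·6}·(+1)^2·(-1)^1 = -1.
(-9139, -2491 / ℚ) ramifies at {13, 47, 53, ∞}: a division algebra.

[13, 47, 53, inf]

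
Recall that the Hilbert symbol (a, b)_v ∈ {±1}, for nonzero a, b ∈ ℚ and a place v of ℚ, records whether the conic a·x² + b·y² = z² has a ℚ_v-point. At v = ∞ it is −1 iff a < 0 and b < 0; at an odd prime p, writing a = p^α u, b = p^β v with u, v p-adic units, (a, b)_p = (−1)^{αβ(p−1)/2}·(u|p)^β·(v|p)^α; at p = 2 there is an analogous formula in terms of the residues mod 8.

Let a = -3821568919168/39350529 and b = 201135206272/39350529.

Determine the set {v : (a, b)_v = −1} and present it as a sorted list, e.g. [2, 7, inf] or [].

[13, 19, 29, 37]

(a, b) ≡ (-27898, 530062) mod (ℚ^×)²; places V = {2, 3, 7, 11, 13, 17, 19, 29, 37, 41, ∞}.
(a,b)_17: α=-2, u≡9; β=-2, v≡4 (mod 17); (9|17)=+1, (4|17)=+1; sign (−1)^0·+1^-2·+1^-2 = +1.
(a,b)_2: α=7, β=7; u≡3, v≡7 (mod 8); ε(u)ε(v)=1·1, αω(v)=7·0, βω(u)=7·1; sum ≡ 0  ⇒  +1.
(a,b)_19: α=2, u≡8; β=1, v≡11 (mod 19); (8|19)=-1, (11|19)=+1; sign (−1)^0·-1^1·+1^2 = -1.
(a,b)_37: α=1, u≡29; β=1, v≡16 (mod 37); (29|37)=-1, (16|37)=+1; sign (−1)^0·-1^1·+1^1 = -1.
(a,b)_13: α=1, u≡1; β=1, v≡2 (mod 13); (1|13)=+1, (2|13)=-1; sign (−1)^0·+1^1·-1^1 = -1.
(a,b)_11: α=2, u≡9; β=2, v≡3 (mod 11); (9|11)=+1, (3|11)=+1; sign (−1)^0·+1^2·+1^2 = +1.
(a,b)_29: α=1, u≡4; β=1, v≡12 (mod 29); (4|29)=+1, (12|29)=-1; sign (−1)^0·+1^1·-1^1 = -1.
(a,b)_41: α=-2, u≡10; β=-2, v≡34 (mod 41); (10|41)=+1, (34|41)=-1; sign (−1)^0·+1^-2·-1^-2 = +1.
(a,b)_3: α=-4, u≡2; β=-4, v≡1 (mod 3); (2|3)=-1, (1|3)=+1; sign (−1)^0·-1^-4·+1^-4 = +1.
(a,b)_7: α=2, u≡4; β=2, v≡2 (mod 7); (4|7)=+1, (2|7)=+1; sign (−1)^0·+1^2·+1^2 = +1.
(a,b)_∞: sgn(-27898)=−, sgn(530062)=+, so +1.
Ram(-27898, 530062) = {13, 19, 29, 37}; no ℚ_13-point on the conic.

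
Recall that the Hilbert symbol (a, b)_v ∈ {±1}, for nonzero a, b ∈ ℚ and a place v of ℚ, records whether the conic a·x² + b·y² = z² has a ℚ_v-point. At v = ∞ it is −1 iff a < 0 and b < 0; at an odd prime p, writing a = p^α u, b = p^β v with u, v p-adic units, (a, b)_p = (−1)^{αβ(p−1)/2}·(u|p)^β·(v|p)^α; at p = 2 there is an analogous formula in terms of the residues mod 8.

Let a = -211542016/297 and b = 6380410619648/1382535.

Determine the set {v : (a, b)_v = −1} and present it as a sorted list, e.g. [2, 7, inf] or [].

Mod squares: a ≡ -34782, b ≡ 1652145. Check v ∈ {∞, 2, 3, 5, 7, 11, 13, 17, 19, 23, 31}.
v=13: a=13^0·(≡5), b=13^2·(≡3) mod 13; (5|13)=-1, (3|13)=+1; (−1)^{0·2·6}·(-1)^2·(+1)^0 = +1.
v=23: a=23^0·(≡11), b=23^4·(≡18) mod 23; (11|23)=-1, (18|23)=+1; (−1)^{0·4·11}·(-1)^4·(+1)^0 = +1.
v=3: a=3^-3·(≡1), b=3^-3·(≡2) mod 3; (1|3)=+1, (2|3)=-1; (−1)^{-3·-3·1}·(+1)^-3·(-1)^-3 = +1.
v=19: a=19^0·(≡9), b=19^-1·(≡9) mod 19; (9|19)=+1, (9|19)=+1; (−1)^{0·-1·9}·(+1)^-1·(+1)^0 = +1.
v=17: a=17^1·(≡10), b=17^1·(≡8) mod 17; (10|17)=-1, (8|17)=+1; (−1)^{1·1·8}·(-1)^1·(+1)^1 = -1.
v=31: a=31^1·(≡19), b=31^1·(≡24) mod 31; (19|31)=+1, (24|31)=-1; (−1)^{1·1·15}·(+1)^1·(-1)^1 = +1.
v=2: v_2(a)=13, v_2(b)=8; units ≡ 1, 1 (mod 8); ε·ε+αω+βω = 0·0+13·0+8·0 ≡ 0  ⇒  (a,b)_2 = +1.
v=5: a=5^0·(≡2), b=5^-1·(≡4) mod 5; (2|5)=-1, (4|5)=+1; (−1)^{0·-1·2}·(-1)^-1·(+1)^0 = -1.
v=11: a=11^-1·(≡8), b=11^-1·(≡1) mod 11; (8|11)=-1, (1|11)=+1; (−1)^{-1·-1·5}·(-1)^-1·(+1)^-1 = +1.
v=∞: -34782 < 0 and 1652145 > 0  ⇒  (a,b)_∞ = +1.
v=7: a=7^2·(≡1), b=7^-2·(≡6) mod 7; (1|7)=+1, (6|7)=-1; (−1)^{2·-2·3}·(+1)^-2·(-1)^2 = +1.
(-34782, 1652145 / ℚ) ramifies at {5, 17}: a division algebra.

[5, 17]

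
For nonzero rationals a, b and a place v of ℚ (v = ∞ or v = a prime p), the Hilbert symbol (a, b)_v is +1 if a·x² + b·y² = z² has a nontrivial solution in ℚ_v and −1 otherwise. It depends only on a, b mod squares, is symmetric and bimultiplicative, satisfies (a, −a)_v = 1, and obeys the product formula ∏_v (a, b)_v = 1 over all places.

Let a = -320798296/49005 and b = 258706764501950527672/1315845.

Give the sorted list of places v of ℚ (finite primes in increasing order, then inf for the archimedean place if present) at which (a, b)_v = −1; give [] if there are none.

[2, 5, 7, 13]

Mod squares: a ≡ -15470, b ≡ 1190. Check v ∈ {∞, 2, 3, 5, 7, 11, 13, 17, 19, 23}.
v=5: a=5^-1·(≡4), b=5^-1·(≡3) mod 5; (4|5)=+1, (3|5)=-1; (−1)^{-1·-1·2}·(+1)^-1·(-1)^-1 = -1.
v=∞: -15470 < 0 and 1190 > 0  ⇒  (a,b)_∞ = +1.
v=23: a=23^2·(≡18), b=23^4·(≡5) mod 23; (18|23)=+1, (5|23)=-1; (−1)^{2·4·11}·(+1)^4·(-1)^2 = +1.
v=13: a=13^1·(≡2), b=13^4·(≡7) mod 13; (2|13)=-1, (7|13)=-1; (−1)^{1·4·6}·(-1)^4·(-1)^1 = -1.
v=3: a=3^-4·(≡1), b=3^-6·(≡2) mod 3; (1|3)=+1, (2|3)=-1; (−1)^{-4·-6·1}·(+1)^-6·(-1)^-4 = +1.
v=2: v_2(a)=3, v_2(b)=3; units ≡ 1, 3 (mod 8); ε·ε+αω+βω = 0·1+3·1+3·0 ≡ 1  ⇒  (a,b)_2 = -1.
v=7: a=7^3·(≡1), b=7^7·(≡2) mod 7; (1|7)=+1, (2|7)=+1; (−1)^{3·7·3}·(+1)^7·(+1)^3 = -1.
v=17: a=17^1·(≡2), b=17^3·(≡4) mod 17; (2|17)=+1, (4|17)=+1; (−1)^{1·3·8}·(+1)^3·(+1)^1 = +1.
v=11: a=11^-2·(≡8), b=11^0·(≡10) mod 11; (8|11)=-1, (10|11)=-1; (−1)^{-2·0·5}·(-1)^0·(-1)^-2 = +1.
v=19: a=19^0·(≡15), b=19^-2·(≡18) mod 19; (15|19)=-1, (18|19)=-1; (−1)^{0·-2·9}·(-1)^-2·(-1)^0 = +1.
(-15470, 1190 / ℚ) ramifies at {2, 5, 7, 13}: a division algebra.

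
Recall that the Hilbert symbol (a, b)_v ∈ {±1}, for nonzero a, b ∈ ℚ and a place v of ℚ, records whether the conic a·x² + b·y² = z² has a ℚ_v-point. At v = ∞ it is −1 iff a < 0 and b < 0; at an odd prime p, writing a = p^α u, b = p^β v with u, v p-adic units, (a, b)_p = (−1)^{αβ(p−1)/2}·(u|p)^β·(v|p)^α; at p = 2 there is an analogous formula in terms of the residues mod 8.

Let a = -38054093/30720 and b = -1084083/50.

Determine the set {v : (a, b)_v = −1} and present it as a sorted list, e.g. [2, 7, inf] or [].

[7, inf]

Mod squares: a ≡ -2310, b ≡ -6006. Check v ∈ {∞, 2, 3, 5, 7, 11, 13, 19, 37}.
v=19: a=19^2·(≡13), b=19^2·(≡11) mod 19; (13|19)=-1, (11|19)=+1; (−1)^{2·2·9}·(-1)^2·(+1)^2 = +1.
v=3: a=3^-1·(≡1), b=3^1·(≡2) mod 3; (1|3)=+1, (2|3)=-1; (−1)^{-1·1·1}·(+1)^1·(-1)^-1 = +1.
v=37: a=37^2·(≡36), b=37^0·(≡7) mod 37; (36|37)=+1, (7|37)=+1; (−1)^{2·0·18}·(+1)^0·(+1)^2 = +1.
v=5: a=5^-1·(≡3), b=5^-2·(≡1) mod 5; (3|5)=-1, (1|5)=+1; (−1)^{-1·-2·2}·(-1)^-2·(+1)^-1 = +1.
v=11: a=11^1·(≡6), b=11^1·(≡3) mod 11; (6|11)=-1, (3|11)=+1; (−1)^{1·1·5}·(-1)^1·(+1)^1 = +1.
v=∞: -2310 < 0 and -6006 < 0  ⇒  (a,b)_∞ = -1.
v=2: v_2(a)=-11, v_2(b)=-1; units ≡ 5, 5 (mod 8); ε·ε+αω+βω = 0·0+-11·1+-1·1 ≡ 0  ⇒  (a,b)_2 = +1.
v=13: a=13^0·(≡1), b=13^1·(≡11) mod 13; (1|13)=+1, (11|13)=-1; (−1)^{0·1·6}·(+1)^1·(-1)^0 = +1.
v=7: a=7^1·(≡5), b=7^1·(≡6) mod 7; (5|7)=-1, (6|7)=-1; (−1)^{1·1·3}·(-1)^1·(-1)^1 = -1.
(-2310, -6006 / ℚ) ramifies at {7, ∞}: a division algebra.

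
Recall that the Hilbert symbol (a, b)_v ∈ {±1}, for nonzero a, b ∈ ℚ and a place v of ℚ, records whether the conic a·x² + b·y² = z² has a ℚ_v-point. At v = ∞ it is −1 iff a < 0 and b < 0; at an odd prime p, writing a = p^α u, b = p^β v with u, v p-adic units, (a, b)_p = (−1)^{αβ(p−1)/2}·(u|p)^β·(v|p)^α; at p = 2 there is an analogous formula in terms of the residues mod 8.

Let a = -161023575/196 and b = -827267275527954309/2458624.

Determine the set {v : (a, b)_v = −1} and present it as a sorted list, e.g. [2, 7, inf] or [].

[23, inf]

(a, b) ≡ (-22287, -69) mod (ℚ^×)²; places V = {2, 3, 5, 7, 17, 19, 23, ∞}.
(a,b)_17: α=3, u≡2; β=8, v≡4 (mod 17); (2|17)=+1, (4|17)=+1; sign (−1)^0·+1^8·+1^3 = +1.
(a,b)_5: α=2, u≡2; β=0, v≡4 (mod 5); (2|5)=-1, (4|5)=+1; sign (−1)^0·-1^0·+1^2 = +1.
(a,b)_3: α=1, u≡2; β=3, v≡1 (mod 3); (2|3)=-1, (1|3)=+1; sign (−1)^1·-1^3·+1^1 = +1.
(a,b)_7: α=-2, u≡2; β=-4, v≡4 (mod 7); (2|7)=+1, (4|7)=+1; sign (−1)^0·+1^-4·+1^-2 = +1.
(a,b)_23: α=1, u≡5; β=3, v≡20 (mod 23); (5|23)=-1, (20|23)=-1; sign (−1)^1·-1^3·-1^1 = -1.
(a,b)_2: α=-2, β=-10; u≡1, v≡3 (mod 8); ε(u)ε(v)=0·1, αω(v)=-2·1, βω(u)=-10·0; sum ≡ 0  ⇒  +1.
(a,b)_∞: sgn(-22287)=−, sgn(-69)=−, so -1.
(a,b)_19: α=1, u≡1; β=2, v≡17 (mod 19); (1|19)=+1, (17|19)=+1; sign (−1)^0·+1^2·+1^1 = +1.
(-22287, -69 / ℚ) ramifies at {23, ∞}: a division algebra.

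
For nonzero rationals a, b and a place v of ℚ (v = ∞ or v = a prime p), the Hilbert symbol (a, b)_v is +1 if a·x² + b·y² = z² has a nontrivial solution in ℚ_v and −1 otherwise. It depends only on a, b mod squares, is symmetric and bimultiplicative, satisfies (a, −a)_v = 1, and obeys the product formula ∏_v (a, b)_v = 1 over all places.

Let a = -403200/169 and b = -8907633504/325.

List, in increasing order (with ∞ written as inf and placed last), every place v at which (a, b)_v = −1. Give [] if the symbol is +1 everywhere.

[7, 13, 19, inf]

Mod squares: a ≡ -7, b ≡ -1103102. Check v ∈ {∞, 2, 3, 5, 7, 11, 13, 19, 29}.
v=2: v_2(a)=8, v_2(b)=5; units ≡ 1, 1 (mod 8); ε·ε+αω+βω = 0·0+8·0+5·0 ≡ 0  ⇒  (a,b)_2 = +1.
v=7: a=7^1·(≡3), b=7^1·(≡5) mod 7; (3|7)=-1, (5|7)=-1; (−1)^{1·1·3}·(-1)^1·(-1)^1 = -1.
v=29: a=29^0·(≡20), b=29^1·(≡27) mod 29; (20|29)=+1, (27|29)=-1; (−1)^{0·1·14}·(+1)^1·(-1)^0 = +1.
v=11: a=11^0·(≡4), b=11^1·(≡4) mod 11; (4|11)=+1, (4|11)=+1; (−1)^{0·1·5}·(+1)^1·(+1)^0 = +1.
v=13: a=13^-2·(≡8), b=13^-1·(≡3) mod 13; (8|13)=-1, (3|13)=+1; (−1)^{-2·-1·6}·(-1)^-1·(+1)^-2 = -1.
v=19: a=19^0·(≡10), b=19^1·(≡9) mod 19; (10|19)=-1, (9|19)=+1; (−1)^{0·1·9}·(-1)^1·(+1)^0 = -1.
v=5: a=5^2·(≡3), b=5^-2·(≡2) mod 5; (3|5)=-1, (2|5)=-1; (−1)^{2·-2·2}·(-1)^-2·(-1)^2 = +1.
v=∞: -7 < 0 and -1103102 < 0  ⇒  (a,b)_∞ = -1.
v=3: a=3^2·(≡2), b=3^8·(≡1) mod 3; (2|3)=-1, (1|3)=+1; (−1)^{2·8·1}·(-1)^8·(+1)^2 = +1.
|Ram(-7, -1103102)| = 4, even; anisotropic at {7, 13, 19, ∞}.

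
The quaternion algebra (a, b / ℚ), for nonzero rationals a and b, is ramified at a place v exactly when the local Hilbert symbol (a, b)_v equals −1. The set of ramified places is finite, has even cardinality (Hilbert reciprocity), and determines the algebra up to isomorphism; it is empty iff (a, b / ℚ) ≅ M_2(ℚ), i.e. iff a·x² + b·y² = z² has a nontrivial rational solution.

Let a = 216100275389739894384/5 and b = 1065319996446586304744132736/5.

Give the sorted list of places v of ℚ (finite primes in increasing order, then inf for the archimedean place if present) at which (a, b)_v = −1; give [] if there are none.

Mod squares: a ≡ 1328195, b ≡ 832848170. Check v ∈ {∞, 2, 3, 5, 7, 11, 19, 23, 31, 37, 41}.
v=41: a=41^1·(≡4), b=41^1·(≡21) mod 41; (4|41)=+1, (21|41)=+1; (−1)^{1·1·20}·(+1)^1·(+1)^1 = +1.
v=31: a=31^1·(≡30), b=31^1·(≡30) mod 31; (30|31)=-1, (30|31)=-1; (−1)^{1·1·15}·(-1)^1·(-1)^1 = -1.
v=∞: 1328195 > 0 and 832848170 > 0  ⇒  (a,b)_∞ = +1.
v=37: a=37^2·(≡24), b=37^3·(≡36) mod 37; (24|37)=-1, (36|37)=+1; (−1)^{2·3·18}·(-1)^3·(+1)^2 = -1.
v=23: a=23^2·(≡7), b=23^3·(≡12) mod 23; (7|23)=-1, (12|23)=+1; (−1)^{2·3·11}·(-1)^3·(+1)^2 = -1.
v=5: a=5^-1·(≡4), b=5^-1·(≡1) mod 5; (4|5)=+1, (1|5)=+1; (−1)^{-1·-1·2}·(+1)^-1·(+1)^-1 = +1.
v=2: v_2(a)=4, v_2(b)=7; units ≡ 3, 5 (mod 8); ε·ε+αω+βω = 1·0+4·1+7·1 ≡ 1  ⇒  (a,b)_2 = -1.
v=3: a=3^4·(≡2), b=3^2·(≡2) mod 3; (2|3)=-1, (2|3)=-1; (−1)^{4·2·1}·(-1)^2·(-1)^4 = +1.
v=7: a=7^4·(≡2), b=7^7·(≡6) mod 7; (2|7)=+1, (6|7)=-1; (−1)^{4·7·3}·(+1)^7·(-1)^4 = +1.
v=19: a=19^3·(≡1), b=19^4·(≡7) mod 19; (1|19)=+1, (7|19)=+1; (−1)^{3·4·9}·(+1)^4·(+1)^3 = +1.
v=11: a=11^1·(≡4), b=11^1·(≡10) mod 11; (4|11)=+1, (10|11)=-1; (−1)^{1·1·5}·(+1)^1·(-1)^1 = +1.
|Ram(1328195, 832848170)| = 4, even; anisotropic at {2, 23, 31, 37}.

[2, 23, 31, 37]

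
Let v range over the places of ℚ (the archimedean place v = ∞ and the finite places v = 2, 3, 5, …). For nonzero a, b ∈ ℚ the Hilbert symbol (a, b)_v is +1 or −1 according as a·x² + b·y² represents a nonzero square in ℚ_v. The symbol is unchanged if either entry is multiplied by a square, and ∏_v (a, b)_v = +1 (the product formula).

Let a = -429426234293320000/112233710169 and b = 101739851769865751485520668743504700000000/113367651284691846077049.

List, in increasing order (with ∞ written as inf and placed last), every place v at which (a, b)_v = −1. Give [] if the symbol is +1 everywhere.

[2, 11, 37, 41]

Mod squares: a ≡ -317053, b ≡ 16687. Check v ∈ {∞, 2, 3, 5, 7, 11, 19, 23, 37, 41, 43, 53}.
v=5: a=5^4·(≡2), b=5^8·(≡3) mod 5; (2|5)=-1, (3|5)=-1; (−1)^{4·8·2}·(-1)^8·(-1)^4 = +1.
v=19: a=19^1·(≡13), b=19^2·(≡1) mod 19; (13|19)=-1, (1|19)=+1; (−1)^{1·2·9}·(-1)^2·(+1)^1 = +1.
v=43: a=43^-2·(≡12), b=43^-4·(≡39) mod 43; (12|43)=-1, (39|43)=-1; (−1)^{-2·-4·21}·(-1)^-4·(-1)^-2 = +1.
v=53: a=53^-2·(≡44), b=53^-4·(≡31) mod 53; (44|53)=+1, (31|53)=-1; (−1)^{-2·-4·26}·(+1)^-4·(-1)^-2 = +1.
v=23: a=23^4·(≡18), b=23^10·(≡4) mod 23; (18|23)=+1, (4|23)=+1; (−1)^{4·10·11}·(+1)^10·(+1)^4 = +1.
v=∞: -317053 < 0 and 16687 > 0  ⇒  (a,b)_∞ = +1.
v=41: a=41^1·(≡39), b=41^3·(≡14) mod 41; (39|41)=+1, (14|41)=-1; (−1)^{1·3·20}·(+1)^3·(-1)^1 = -1.
v=11: a=11^3·(≡6), b=11^7·(≡8) mod 11; (6|11)=-1, (8|11)=-1; (−1)^{3·7·5}·(-1)^7·(-1)^3 = -1.
v=7: a=7^-4·(≡3), b=7^-8·(≡5) mod 7; (3|7)=-1, (5|7)=-1; (−1)^{-4·-8·3}·(-1)^-8·(-1)^-4 = +1.
v=37: a=37^1·(≡20), b=37^3·(≡33) mod 37; (20|37)=-1, (33|37)=+1; (−1)^{1·3·18}·(-1)^3·(+1)^1 = -1.
v=3: a=3^-2·(≡2), b=3^-6·(≡1) mod 3; (2|3)=-1, (1|3)=+1; (−1)^{-2·-6·1}·(-1)^-6·(+1)^-2 = +1.
v=2: v_2(a)=6, v_2(b)=8; units ≡ 3, 7 (mod 8); ε·ε+αω+βω = 1·1+6·0+8·1 ≡ 1  ⇒  (a,b)_2 = -1.
Ram(-317053, 16687) = {2, 11, 37, 41}; no ℚ_2-point on the conic.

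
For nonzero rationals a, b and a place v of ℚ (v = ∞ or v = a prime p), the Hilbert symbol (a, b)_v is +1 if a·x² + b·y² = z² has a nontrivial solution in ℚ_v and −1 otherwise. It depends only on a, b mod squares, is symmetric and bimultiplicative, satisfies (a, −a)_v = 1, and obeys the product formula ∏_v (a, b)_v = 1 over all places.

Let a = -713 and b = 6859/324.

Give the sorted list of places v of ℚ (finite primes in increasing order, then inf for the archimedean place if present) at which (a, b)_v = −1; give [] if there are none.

Mod squares: a ≡ -713, b ≡ 19. Check v ∈ {∞, 2, 3, 19, 23, 31}.
v=2: v_2(a)=0, v_2(b)=-2; units ≡ 7, 3 (mod 8); ε·ε+αω+βω = 1·1+0·1+-2·0 ≡ 1  ⇒  (a,b)_2 = -1.
v=31: a=31^1·(≡8), b=31^0·(≡5) mod 31; (8|31)=+1, (5|31)=+1; (−1)^{1·0·15}·(+1)^0·(+1)^1 = +1.
v=3: a=3^0·(≡1), b=3^-4·(≡1) mod 3; (1|3)=+1, (1|3)=+1; (−1)^{0·-4·1}·(+1)^-4·(+1)^0 = +1.
v=23: a=23^1·(≡15), b=23^0·(≡14) mod 23; (15|23)=-1, (14|23)=-1; (−1)^{1·0·11}·(-1)^0·(-1)^1 = -1.
v=∞: -713 < 0 and 19 > 0  ⇒  (a,b)_∞ = +1.
v=19: a=19^0·(≡9), b=19^3·(≡1) mod 19; (9|19)=+1, (1|19)=+1; (−1)^{0·3·9}·(+1)^3·(+1)^0 = +1.
Ram(-713, 19) = {2, 23}; no ℚ_2-point on the conic.

[2, 23]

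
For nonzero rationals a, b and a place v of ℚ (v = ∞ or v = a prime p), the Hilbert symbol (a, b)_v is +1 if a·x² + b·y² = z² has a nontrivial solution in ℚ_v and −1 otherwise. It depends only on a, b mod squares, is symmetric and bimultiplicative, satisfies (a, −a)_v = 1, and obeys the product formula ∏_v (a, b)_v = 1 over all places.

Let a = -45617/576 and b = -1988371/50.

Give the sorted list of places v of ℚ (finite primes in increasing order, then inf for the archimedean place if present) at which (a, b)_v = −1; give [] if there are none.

[11, 17, 31, inf]

Mod squares: a ≡ -377, b ≡ -81158. Check v ∈ {∞, 2, 3, 5, 7, 11, 13, 17, 29, 31}.
v=7: a=7^0·(≡1), b=7^3·(≡6) mod 7; (1|7)=+1, (6|7)=-1; (−1)^{0·3·3}·(+1)^3·(-1)^0 = +1.
v=∞: -377 < 0 and -81158 < 0  ⇒  (a,b)_∞ = -1.
v=17: a=17^0·(≡3), b=17^1·(≡3) mod 17; (3|17)=-1, (3|17)=-1; (−1)^{0·1·8}·(-1)^1·(-1)^0 = -1.
v=11: a=11^2·(≡2), b=11^1·(≡4) mod 11; (2|11)=-1, (4|11)=+1; (−1)^{2·1·5}·(-1)^1·(+1)^2 = -1.
v=13: a=13^1·(≡10), b=13^0·(≡4) mod 13; (10|13)=+1, (4|13)=+1; (−1)^{1·0·6}·(+1)^0·(+1)^1 = +1.
v=31: a=31^0·(≡6), b=31^1·(≡26) mod 31; (6|31)=-1, (26|31)=-1; (−1)^{0·1·15}·(-1)^1·(-1)^0 = -1.
v=2: v_2(a)=-6, v_2(b)=-1; units ≡ 7, 5 (mod 8); ε·ε+αω+βω = 1·0+-6·1+-1·0 ≡ 0  ⇒  (a,b)_2 = +1.
v=29: a=29^1·(≡9), b=29^0·(≡20) mod 29; (9|29)=+1, (20|29)=+1; (−1)^{1·0·14}·(+1)^0·(+1)^1 = +1.
v=5: a=5^0·(≡3), b=5^-2·(≡2) mod 5; (3|5)=-1, (2|5)=-1; (−1)^{0·-2·2}·(-1)^-2·(-1)^0 = +1.
v=3: a=3^-2·(≡1), b=3^0·(≡1) mod 3; (1|3)=+1, (1|3)=+1; (−1)^{-2·0·1}·(+1)^0·(+1)^-2 = +1.
(-377, -81158 / ℚ) ramifies at {11, 17, 31, ∞}: a division algebra.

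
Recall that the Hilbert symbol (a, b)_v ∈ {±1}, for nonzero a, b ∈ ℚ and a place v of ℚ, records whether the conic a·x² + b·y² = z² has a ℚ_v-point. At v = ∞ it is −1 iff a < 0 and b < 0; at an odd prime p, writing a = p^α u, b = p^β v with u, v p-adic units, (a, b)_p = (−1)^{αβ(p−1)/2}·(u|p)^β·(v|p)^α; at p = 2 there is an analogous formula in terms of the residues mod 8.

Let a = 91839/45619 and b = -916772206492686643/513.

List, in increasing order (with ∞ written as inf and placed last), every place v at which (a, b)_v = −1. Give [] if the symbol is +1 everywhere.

Mod squares: a ≡ 14421, b ≡ -871131. Check v ∈ {∞, 2, 3, 7, 11, 17, 19, 23, 29, 31}.
v=31: a=31^0·(≡13), b=31^1·(≡28) mod 31; (13|31)=-1, (28|31)=+1; (−1)^{0·1·15}·(-1)^1·(+1)^0 = -1.
v=29: a=29^0·(≡27), b=29^1·(≡7) mod 29; (27|29)=-1, (7|29)=+1; (−1)^{0·1·14}·(-1)^1·(+1)^0 = -1.
v=17: a=17^0·(≡7), b=17^1·(≡3) mod 17; (7|17)=-1, (3|17)=-1; (−1)^{0·1·8}·(-1)^1·(-1)^0 = -1.
v=11: a=11^3·(≡7), b=11^8·(≡1) mod 11; (7|11)=-1, (1|11)=+1; (−1)^{3·8·5}·(-1)^8·(+1)^3 = +1.
v=2: v_2(a)=0, v_2(b)=0; units ≡ 5, 5 (mod 8); ε·ε+αω+βω = 0·0+0·1+0·1 ≡ 0  ⇒  (a,b)_2 = +1.
v=∞: 14421 > 0 and -871131 < 0  ⇒  (a,b)_∞ = +1.
v=3: a=3^1·(≡1), b=3^-3·(≡2) mod 3; (1|3)=+1, (2|3)=-1; (−1)^{1·-3·1}·(+1)^-3·(-1)^1 = +1.
v=23: a=23^1·(≡6), b=23^4·(≡17) mod 23; (6|23)=+1, (17|23)=-1; (−1)^{1·4·11}·(+1)^4·(-1)^1 = -1.
v=19: a=19^-1·(≡18), b=19^-1·(≡9) mod 19; (18|19)=-1, (9|19)=+1; (−1)^{-1·-1·9}·(-1)^-1·(+1)^-1 = +1.
v=7: a=7^-4·(≡4), b=7^0·(≡3) mod 7; (4|7)=+1, (3|7)=-1; (−1)^{-4·0·3}·(+1)^0·(-1)^-4 = +1.
Ram(14421, -871131) = {17, 23, 29, 31}; no ℚ_17-point on the conic.

[17, 23, 29, 31]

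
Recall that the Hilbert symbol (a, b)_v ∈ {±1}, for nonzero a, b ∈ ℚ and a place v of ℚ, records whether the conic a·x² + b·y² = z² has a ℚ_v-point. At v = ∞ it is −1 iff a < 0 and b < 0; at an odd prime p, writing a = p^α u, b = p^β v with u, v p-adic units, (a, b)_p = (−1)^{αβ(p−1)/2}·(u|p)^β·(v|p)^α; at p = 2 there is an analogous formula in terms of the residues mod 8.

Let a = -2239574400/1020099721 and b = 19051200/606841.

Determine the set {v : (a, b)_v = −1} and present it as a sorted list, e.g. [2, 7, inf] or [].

[2, 3]

Mod squares: a ≡ -6, b ≡ 3. Check v ∈ {∞, 2, 3, 5, 7, 19, 23, 41}.
v=23: a=23^2·(≡21), b=23^0·(≡18) mod 23; (21|23)=-1, (18|23)=+1; (−1)^{2·0·11}·(-1)^0·(+1)^2 = +1.
v=∞: -6 < 0 and 3 > 0  ⇒  (a,b)_∞ = +1.
v=19: a=19^-2·(≡12), b=19^-2·(≡10) mod 19; (12|19)=-1, (10|19)=-1; (−1)^{-2·-2·9}·(-1)^-2·(-1)^-2 = +1.
v=3: a=3^3·(≡1), b=3^5·(≡1) mod 3; (1|3)=+1, (1|3)=+1; (−1)^{3·5·1}·(+1)^5·(+1)^3 = -1.
v=41: a=41^-4·(≡30), b=41^-2·(≡3) mod 41; (30|41)=-1, (3|41)=-1; (−1)^{-4·-2·20}·(-1)^-2·(-1)^-4 = +1.
v=7: a=7^2·(≡1), b=7^2·(≡5) mod 7; (1|7)=+1, (5|7)=-1; (−1)^{2·2·3}·(+1)^2·(-1)^2 = +1.
v=2: v_2(a)=7, v_2(b)=6; units ≡ 5, 3 (mod 8); ε·ε+αω+βω = 0·1+7·1+6·1 ≡ 1  ⇒  (a,b)_2 = -1.
v=5: a=5^2·(≡4), b=5^2·(≡3) mod 5; (4|5)=+1, (3|5)=-1; (−1)^{2·2·2}·(+1)^2·(-1)^2 = +1.
Ram(-6, 3) = {2, 3}; no ℚ_2-point on the conic.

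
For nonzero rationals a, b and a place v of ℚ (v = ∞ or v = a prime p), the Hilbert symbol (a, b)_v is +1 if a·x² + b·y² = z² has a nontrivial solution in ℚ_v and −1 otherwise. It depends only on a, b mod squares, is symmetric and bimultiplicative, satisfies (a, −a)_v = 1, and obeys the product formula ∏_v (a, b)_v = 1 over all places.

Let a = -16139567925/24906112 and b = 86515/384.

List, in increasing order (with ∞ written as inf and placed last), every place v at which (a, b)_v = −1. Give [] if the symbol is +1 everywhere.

[3, 13]

Mod squares: a ≡ -286, b ≡ 4290. Check v ∈ {∞, 2, 3, 5, 7, 11, 13, 19, 29}.
v=∞: -286 < 0 and 4290 > 0  ⇒  (a,b)_∞ = +1.
v=29: a=29^2·(≡20), b=29^0·(≡26) mod 29; (20|29)=+1, (26|29)=-1; (−1)^{2·0·14}·(+1)^0·(-1)^2 = +1.
v=11: a=11^-1·(≡2), b=11^3·(≡1) mod 11; (2|11)=-1, (1|11)=+1; (−1)^{-1·3·5}·(-1)^3·(+1)^-1 = +1.
v=19: a=19^-2·(≡10), b=19^0·(≡2) mod 19; (10|19)=-1, (2|19)=-1; (−1)^{-2·0·9}·(-1)^0·(-1)^-2 = +1.
v=2: v_2(a)=-7, v_2(b)=-7; units ≡ 1, 1 (mod 8); ε·ε+αω+βω = 0·0+-7·0+-7·0 ≡ 0  ⇒  (a,b)_2 = +1.
v=3: a=3^10·(≡2), b=3^-1·(≡2) mod 3; (2|3)=-1, (2|3)=-1; (−1)^{10·-1·1}·(-1)^-1·(-1)^10 = -1.
v=5: a=5^2·(≡4), b=5^1·(≡2) mod 5; (4|5)=+1, (2|5)=-1; (−1)^{2·1·2}·(+1)^1·(-1)^2 = +1.
v=7: a=7^-2·(≡4), b=7^0·(≡5) mod 7; (4|7)=+1, (5|7)=-1; (−1)^{-2·0·3}·(+1)^0·(-1)^-2 = +1.
v=13: a=13^1·(≡4), b=13^1·(≡11) mod 13; (4|13)=+1, (11|13)=-1; (−1)^{1·1·6}·(+1)^1·(-1)^1 = -1.
|Ram(-286, 4290)| = 2, even; anisotropic at {3, 13}.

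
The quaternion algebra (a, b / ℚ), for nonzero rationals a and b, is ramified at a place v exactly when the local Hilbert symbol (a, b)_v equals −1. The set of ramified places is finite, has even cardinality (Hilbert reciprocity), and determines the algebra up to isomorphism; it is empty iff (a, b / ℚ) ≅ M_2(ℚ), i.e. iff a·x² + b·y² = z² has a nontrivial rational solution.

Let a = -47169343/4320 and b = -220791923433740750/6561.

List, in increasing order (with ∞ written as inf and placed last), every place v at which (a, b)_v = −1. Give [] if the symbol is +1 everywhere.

(a, b) ≡ (-7410, -15470) mod (ℚ^×)²; places V = {2, 3, 5, 7, 13, 17, 19, 23, ∞}.
(a,b)_17: α=0, u≡15; β=1, v≡1 (mod 17); (15|17)=+1, (1|17)=+1; sign (−1)^0·+1^1·+1^0 = +1.
(a,b)_5: α=-1, u≡3; β=3, v≡4 (mod 5); (3|5)=-1, (4|5)=+1; sign (−1)^0·-1^3·+1^-1 = -1.
(a,b)_7: α=0, u≡3; β=3, v≡4 (mod 7); (3|7)=-1, (4|7)=+1; sign (−1)^0·-1^3·+1^0 = -1.
(a,b)_23: α=2, u≡22; β=2, v≡9 (mod 23); (22|23)=-1, (9|23)=+1; sign (−1)^0·-1^2·+1^2 = +1.
(a,b)_2: α=-5, β=1; u≡7, v≡1 (mod 8); ε(u)ε(v)=1·0, αω(v)=-5·0, βω(u)=1·0; sum ≡ 0  ⇒  +1.
(a,b)_13: α=1, u≡8; β=3, v≡6 (mod 13); (8|13)=-1, (6|13)=-1; sign (−1)^0·-1^3·-1^1 = +1.
(a,b)_∞: sgn(-7410)=−, sgn(-15470)=−, so -1.
(a,b)_19: α=3, u≡11; β=4, v≡2 (mod 19); (11|19)=+1, (2|19)=-1; sign (−1)^0·+1^4·-1^3 = -1.
(a,b)_3: α=-3, u≡2; β=-8, v≡1 (mod 3); (2|3)=-1, (1|3)=+1; sign (−1)^0·-1^-8·+1^-3 = +1.
(-7410, -15470 / ℚ) ramifies at {5, 7, 19, ∞}: a division algebra.

[5, 7, 19, inf]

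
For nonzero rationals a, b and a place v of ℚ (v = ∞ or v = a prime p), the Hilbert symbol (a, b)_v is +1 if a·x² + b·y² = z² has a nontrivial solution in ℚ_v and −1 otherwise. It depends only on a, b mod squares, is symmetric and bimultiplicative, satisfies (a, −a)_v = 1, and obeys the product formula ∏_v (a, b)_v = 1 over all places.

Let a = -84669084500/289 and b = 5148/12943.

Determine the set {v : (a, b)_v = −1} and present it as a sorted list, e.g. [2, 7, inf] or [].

Mod squares: a ≡ -5, b ≡ 1001. Check v ∈ {∞, 2, 3, 5, 7, 11, 13, 17, 43}.
v=5: a=5^3·(≡1), b=5^0·(≡1) mod 5; (1|5)=+1, (1|5)=+1; (−1)^{3·0·2}·(+1)^0·(+1)^3 = +1.
v=43: a=43^0·(≡17), b=43^-2·(≡29) mod 43; (17|43)=+1, (29|43)=-1; (−1)^{0·-2·21}·(+1)^-2·(-1)^0 = +1.
v=∞: -5 < 0 and 1001 > 0  ⇒  (a,b)_∞ = +1.
v=7: a=7^2·(≡4), b=7^-1·(≡3) mod 7; (4|7)=+1, (3|7)=-1; (−1)^{2·-1·3}·(+1)^-1·(-1)^2 = +1.
v=13: a=13^4·(≡11), b=13^1·(≡4) mod 13; (11|13)=-1, (4|13)=+1; (−1)^{4·1·6}·(-1)^1·(+1)^4 = -1.
v=2: v_2(a)=2, v_2(b)=2; units ≡ 3, 1 (mod 8); ε·ε+αω+βω = 1·0+2·0+2·1 ≡ 0  ⇒  (a,b)_2 = +1.
v=11: a=11^2·(≡6), b=11^1·(≡4) mod 11; (6|11)=-1, (4|11)=+1; (−1)^{2·1·5}·(-1)^1·(+1)^2 = -1.
v=3: a=3^0·(≡1), b=3^2·(≡2) mod 3; (1|3)=+1, (2|3)=-1; (−1)^{0·2·1}·(+1)^2·(-1)^0 = +1.
v=17: a=17^-2·(≡11), b=17^0·(≡8) mod 17; (11|17)=-1, (8|17)=+1; (−1)^{-2·0·8}·(-1)^0·(+1)^-2 = +1.
|Ram(-5, 1001)| = 2, even; anisotropic at {11, 13}.

[11, 13]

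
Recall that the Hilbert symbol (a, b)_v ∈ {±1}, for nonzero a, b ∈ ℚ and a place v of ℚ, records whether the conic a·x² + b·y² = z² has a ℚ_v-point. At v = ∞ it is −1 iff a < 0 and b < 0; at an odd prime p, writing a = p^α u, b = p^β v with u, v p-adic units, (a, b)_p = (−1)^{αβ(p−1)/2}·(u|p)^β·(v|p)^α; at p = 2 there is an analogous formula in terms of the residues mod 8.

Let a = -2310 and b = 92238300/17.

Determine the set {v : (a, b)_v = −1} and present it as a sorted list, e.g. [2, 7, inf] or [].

Mod squares: a ≡ -2310, b ≡ 119. Check v ∈ {∞, 2, 3, 5, 7, 11, 17}.
v=∞: -2310 < 0 and 119 > 0  ⇒  (a,b)_∞ = +1.
v=5: a=5^1·(≡3), b=5^2·(≡1) mod 5; (3|5)=-1, (1|5)=+1; (−1)^{1·2·2}·(-1)^2·(+1)^1 = +1.
v=11: a=11^1·(≡10), b=11^4·(≡5) mod 11; (10|11)=-1, (5|11)=+1; (−1)^{1·4·5}·(-1)^4·(+1)^1 = +1.
v=2: v_2(a)=1, v_2(b)=2; units ≡ 5, 7 (mod 8); ε·ε+αω+βω = 0·1+1·0+2·1 ≡ 0  ⇒  (a,b)_2 = +1.
v=17: a=17^0·(≡2), b=17^-1·(≡6) mod 17; (2|17)=+1, (6|17)=-1; (−1)^{0·-1·8}·(+1)^-1·(-1)^0 = +1.
v=3: a=3^1·(≡1), b=3^2·(≡2) mod 3; (1|3)=+1, (2|3)=-1; (−1)^{1·2·1}·(+1)^2·(-1)^1 = -1.
v=7: a=7^1·(≡6), b=7^1·(≡3) mod 7; (6|7)=-1, (3|7)=-1; (−1)^{1·1·3}·(-1)^1·(-1)^1 = -1.
|Ram(-2310, 119)| = 2, even; anisotropic at {3, 7}.

[3, 7]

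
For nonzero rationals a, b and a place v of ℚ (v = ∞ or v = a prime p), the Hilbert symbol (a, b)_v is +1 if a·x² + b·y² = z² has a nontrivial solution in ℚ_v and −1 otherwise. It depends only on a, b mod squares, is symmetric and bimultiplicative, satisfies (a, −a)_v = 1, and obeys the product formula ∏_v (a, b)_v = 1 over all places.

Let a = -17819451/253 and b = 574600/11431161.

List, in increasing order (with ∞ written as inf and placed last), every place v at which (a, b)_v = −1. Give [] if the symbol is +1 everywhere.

[13, 17, 23, 31]

Mod squares: a ≡ -1733303, b ≡ 34. Check v ∈ {∞, 2, 3, 5, 7, 11, 13, 17, 23, 31}.
v=2: v_2(a)=0, v_2(b)=3; units ≡ 1, 1 (mod 8); ε·ε+αω+βω = 0·0+0·0+3·0 ≡ 0  ⇒  (a,b)_2 = +1.
v=31: a=31^1·(≡21), b=31^0·(≡27) mod 31; (21|31)=-1, (27|31)=-1; (−1)^{1·0·15}·(-1)^0·(-1)^1 = -1.
v=3: a=3^2·(≡1), b=3^-2·(≡1) mod 3; (1|3)=+1, (1|3)=+1; (−1)^{2·-2·1}·(+1)^-2·(+1)^2 = +1.
v=∞: -1733303 < 0 and 34 > 0  ⇒  (a,b)_∞ = +1.
v=5: a=5^0·(≡3), b=5^2·(≡4) mod 5; (3|5)=-1, (4|5)=+1; (−1)^{0·2·2}·(-1)^2·(+1)^0 = +1.
v=7: a=7^0·(≡1), b=7^-4·(≡5) mod 7; (1|7)=+1, (5|7)=-1; (−1)^{0·-4·3}·(+1)^-4·(-1)^0 = +1.
v=17: a=17^3·(≡3), b=17^1·(≡1) mod 17; (3|17)=-1, (1|17)=+1; (−1)^{3·1·8}·(-1)^1·(+1)^3 = -1.
v=23: a=23^-1·(≡11), b=23^-2·(≡5) mod 23; (11|23)=-1, (5|23)=-1; (−1)^{-1·-2·11}·(-1)^-2·(-1)^-1 = -1.
v=11: a=11^-1·(≡10), b=11^0·(≡3) mod 11; (10|11)=-1, (3|11)=+1; (−1)^{-1·0·5}·(-1)^0·(+1)^-1 = +1.
v=13: a=13^1·(≡1), b=13^2·(≡7) mod 13; (1|13)=+1, (7|13)=-1; (−1)^{1·2·6}·(+1)^2·(-1)^1 = -1.
|Ram(-1733303, 34)| = 4, even; anisotropic at {13, 17, 23, 31}.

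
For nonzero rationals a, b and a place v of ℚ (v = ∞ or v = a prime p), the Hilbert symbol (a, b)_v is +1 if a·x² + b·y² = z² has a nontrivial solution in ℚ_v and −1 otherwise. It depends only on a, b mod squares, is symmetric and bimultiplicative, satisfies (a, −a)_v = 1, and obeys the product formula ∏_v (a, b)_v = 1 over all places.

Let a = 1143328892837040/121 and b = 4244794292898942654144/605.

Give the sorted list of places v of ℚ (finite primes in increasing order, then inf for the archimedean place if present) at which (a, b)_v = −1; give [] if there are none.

[2, 3, 5, 7]

(a, b) ≡ (533715, 190095) mod (ℚ^×)²; places V = {2, 3, 5, 7, 11, 13, 17, 19, 23, 29, ∞}.
(a,b)_2: α=4, β=6; u≡3, v≡7 (mod 8); ε(u)ε(v)=1·1, αω(v)=4·0, βω(u)=6·1; sum ≡ 1  ⇒  -1.
(a,b)_7: α=3, u≡1; β=6, v≡3 (mod 7); (1|7)=+1, (3|7)=-1; sign (−1)^0·+1^6·-1^3 = -1.
(a,b)_19: α=2, u≡6; β=3, v≡9 (mod 19); (6|19)=+1, (9|19)=+1; sign (−1)^0·+1^3·+1^2 = +1.
(a,b)_3: α=3, u≡2; β=1, v≡2 (mod 3); (2|3)=-1, (2|3)=-1; sign (−1)^1·-1^1·-1^3 = -1.
(a,b)_5: α=1, u≡3; β=-1, v≡4 (mod 5); (3|5)=-1, (4|5)=+1; sign (−1)^0·-1^-1·+1^1 = -1.
(a,b)_11: α=-2, u≡8; β=-2, v≡4 (mod 11); (8|11)=-1, (4|11)=+1; sign (−1)^0·-1^-2·+1^-2 = +1.
(a,b)_23: α=1, u≡17; β=1, v≡1 (mod 23); (17|23)=-1, (1|23)=+1; sign (−1)^1·-1^1·+1^1 = +1.
(a,b)_13: α=1, u≡4; β=2, v≡10 (mod 13); (4|13)=+1, (10|13)=+1; sign (−1)^0·+1^2·+1^1 = +1.
(a,b)_∞: sgn(533715)=+, sgn(190095)=+, so +1.
(a,b)_17: α=1, u≡4; β=2, v≡4 (mod 17); (4|17)=+1, (4|17)=+1; sign (−1)^0·+1^2·+1^1 = +1.
(a,b)_29: α=2, u≡23; β=3, v≡20 (mod 29); (23|29)=+1, (20|29)=+1; sign (−1)^0·+1^3·+1^2 = +1.
Ram(533715, 190095) = {2, 3, 5, 7}; no ℚ_2-point on the conic.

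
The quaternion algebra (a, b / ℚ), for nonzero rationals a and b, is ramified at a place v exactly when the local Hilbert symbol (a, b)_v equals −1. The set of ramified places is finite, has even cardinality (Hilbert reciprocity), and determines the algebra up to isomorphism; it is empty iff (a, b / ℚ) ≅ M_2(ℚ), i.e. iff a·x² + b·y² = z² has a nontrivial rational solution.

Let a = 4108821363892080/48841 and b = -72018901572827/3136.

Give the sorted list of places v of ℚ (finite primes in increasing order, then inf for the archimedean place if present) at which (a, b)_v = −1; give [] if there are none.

[5, 11]

(a, b) ≡ (896055, -657107) mod (ℚ^×)²; places V = {2, 3, 5, 7, 11, 13, 17, 19, 29, 31, 41, 47, ∞}.
(a,b)_17: α=-2, u≡1; β=0, v≡6 (mod 17); (1|17)=+1, (6|17)=-1; sign (−1)^0·+1^0·-1^-2 = +1.
(a,b)_3: α=9, u≡2; β=0, v≡1 (mod 3); (2|3)=-1, (1|3)=+1; sign (−1)^0·-1^0·+1^9 = +1.
(a,b)_2: α=4, β=-6; u≡7, v≡5 (mod 8); ε(u)ε(v)=1·0, αω(v)=4·1, βω(u)=-6·0; sum ≡ 0  ⇒  +1.
(a,b)_41: α=1, u≡2; β=1, v≡31 (mod 41); (2|41)=+1, (31|41)=+1; sign (−1)^0·+1^1·+1^1 = +1.
(a,b)_31: α=1, u≡24; β=1, v≡8 (mod 31); (24|31)=-1, (8|31)=+1; sign (−1)^1·-1^1·+1^1 = +1.
(a,b)_7: α=0, u≡5; β=-2, v≡1 (mod 7); (5|7)=-1, (1|7)=+1; sign (−1)^0·-1^-2·+1^0 = +1.
(a,b)_∞: sgn(896055)=+, sgn(-657107)=−, so +1.
(a,b)_11: α=2, u≡8; β=1, v≡3 (mod 11); (8|11)=-1, (3|11)=+1; sign (−1)^0·-1^1·+1^2 = -1.
(a,b)_13: α=-2, u≡10; β=0, v≡4 (mod 13); (10|13)=+1, (4|13)=+1; sign (−1)^0·+1^0·+1^-2 = +1.
(a,b)_29: α=0, u≡20; β=2, v≡24 (mod 29); (20|29)=+1, (24|29)=+1; sign (−1)^0·+1^2·+1^0 = +1.
(a,b)_47: α=1, u≡19; β=1, v≡34 (mod 47); (19|47)=-1, (34|47)=+1; sign (−1)^1·-1^1·+1^1 = +1.
(a,b)_19: α=2, u≡13; β=4, v≡2 (mod 19); (13|19)=-1, (2|19)=-1; sign (−1)^0·-1^4·-1^2 = +1.
(a,b)_5: α=1, u≡1; β=0, v≡3 (mod 5); (1|5)=+1, (3|5)=-1; sign (−1)^0·+1^0·-1^1 = -1.
Ram(896055, -657107) = {5, 11}; no ℚ_5-point on the conic.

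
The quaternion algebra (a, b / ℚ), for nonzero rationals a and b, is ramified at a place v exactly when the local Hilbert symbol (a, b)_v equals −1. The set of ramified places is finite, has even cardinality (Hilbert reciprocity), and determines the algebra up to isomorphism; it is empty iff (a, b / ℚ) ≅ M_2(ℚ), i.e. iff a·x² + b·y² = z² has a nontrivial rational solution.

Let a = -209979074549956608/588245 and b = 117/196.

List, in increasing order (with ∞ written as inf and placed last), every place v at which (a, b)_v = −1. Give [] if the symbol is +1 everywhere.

(a, b) ≡ (-57792215, 13) mod (ℚ^×)²; places V = {2, 3, 5, 7, 13, 23, 29, 31, 43, ∞}.
(a,b)_7: α=-6, u≡4; β=-2, v≡3 (mod 7); (4|7)=+1, (3|7)=-1; sign (−1)^0·+1^-2·-1^-6 = +1.
(a,b)_2: α=14, β=-2; u≡1, v≡5 (mod 8); ε(u)ε(v)=0·0, αω(v)=14·1, βω(u)=-2·0; sum ≡ 0  ⇒  +1.
(a,b)_23: α=1, u≡21; β=0, v≡4 (mod 23); (21|23)=-1, (4|23)=+1; sign (−1)^0·-1^0·+1^1 = +1.
(a,b)_29: α=1, u≡6; β=0, v≡4 (mod 29); (6|29)=+1, (4|29)=+1; sign (−1)^0·+1^0·+1^1 = +1.
(a,b)_5: α=-1, u≡3; β=0, v≡2 (mod 5); (3|5)=-1, (2|5)=-1; sign (−1)^0·-1^0·-1^-1 = -1.
(a,b)_∞: sgn(-57792215)=−, sgn(13)=+, so +1.
(a,b)_13: α=3, u≡4; β=1, v≡9 (mod 13); (4|13)=+1, (9|13)=+1; sign (−1)^0·+1^1·+1^3 = +1.
(a,b)_43: α=1, u≡34; β=0, v≡21 (mod 43); (34|43)=-1, (21|43)=+1; sign (−1)^0·-1^0·+1^1 = +1.
(a,b)_3: α=8, u≡1; β=2, v≡1 (mod 3); (1|3)=+1, (1|3)=+1; sign (−1)^0·+1^2·+1^8 = +1.
(a,b)_31: α=1, u≡12; β=0, v≡21 (mod 31); (12|31)=-1, (21|31)=-1; sign (−1)^0·-1^0·-1^1 = -1.
(-57792215, 13 / ℚ) ramifies at {5, 31}: a division algebra.

[5, 31]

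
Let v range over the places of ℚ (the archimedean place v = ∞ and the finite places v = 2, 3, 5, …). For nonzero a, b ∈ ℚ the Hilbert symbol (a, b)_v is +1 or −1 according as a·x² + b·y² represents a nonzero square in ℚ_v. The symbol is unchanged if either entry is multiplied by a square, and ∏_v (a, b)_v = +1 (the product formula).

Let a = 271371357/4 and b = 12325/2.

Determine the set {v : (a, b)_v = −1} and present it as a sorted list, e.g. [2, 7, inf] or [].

[2, 3, 17, 37]

(a, b) ≡ (35853, 986) mod (ℚ^×)²; places V = {2, 3, 5, 17, 19, 29, 37, ∞}.
(a,b)_2: α=-2, β=-1; u≡5, v≡5 (mod 8); ε(u)ε(v)=0·0, αω(v)=-2·1, βω(u)=-1·1; sum ≡ 1  ⇒  -1.
(a,b)_∞: sgn(35853)=+, sgn(986)=+, so +1.
(a,b)_29: α=2, u≡13; β=1, v≡24 (mod 29); (13|29)=+1, (24|29)=+1; sign (−1)^0·+1^1·+1^2 = +1.
(a,b)_37: α=1, u≡9; β=0, v≡2 (mod 37); (9|37)=+1, (2|37)=-1; sign (−1)^0·+1^0·-1^1 = -1.
(a,b)_5: α=0, u≡3; β=2, v≡4 (mod 5); (3|5)=-1, (4|5)=+1; sign (−1)^0·-1^2·+1^0 = +1.
(a,b)_3: α=3, u≡2; β=0, v≡2 (mod 3); (2|3)=-1, (2|3)=-1; sign (−1)^0·-1^0·-1^3 = -1.
(a,b)_17: α=1, u≡1; β=1, v≡14 (mod 17); (1|17)=+1, (14|17)=-1; sign (−1)^0·+1^1·-1^1 = -1.
(a,b)_19: α=1, u≡1; β=0, v≡16 (mod 19); (1|19)=+1, (16|19)=+1; sign (−1)^0·+1^0·+1^1 = +1.
(35853, 986 / ℚ) ramifies at {2, 3, 17, 37}: a division algebra.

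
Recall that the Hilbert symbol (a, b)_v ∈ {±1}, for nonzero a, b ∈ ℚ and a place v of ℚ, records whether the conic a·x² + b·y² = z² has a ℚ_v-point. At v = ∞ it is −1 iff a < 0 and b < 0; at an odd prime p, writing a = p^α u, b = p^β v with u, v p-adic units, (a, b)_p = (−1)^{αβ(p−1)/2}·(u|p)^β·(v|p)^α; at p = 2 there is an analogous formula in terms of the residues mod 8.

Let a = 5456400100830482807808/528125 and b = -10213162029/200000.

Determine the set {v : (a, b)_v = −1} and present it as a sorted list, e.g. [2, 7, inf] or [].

Mod squares: a ≡ 33915, b ≡ -23345. Check v ∈ {∞, 2, 3, 5, 7, 13, 17, 19, 23, 29}.
v=23: a=23^4·(≡12), b=23^1·(≡10) mod 23; (12|23)=+1, (10|23)=-1; (−1)^{4·1·11}·(+1)^1·(-1)^4 = +1.
v=5: a=5^-5·(≡2), b=5^-5·(≡4) mod 5; (2|5)=-1, (4|5)=+1; (−1)^{-5·-5·2}·(-1)^-5·(+1)^-5 = -1.
v=3: a=3^5·(≡1), b=3^2·(≡1) mod 3; (1|3)=+1, (1|3)=+1; (−1)^{5·2·1}·(+1)^2·(+1)^5 = +1.
v=2: v_2(a)=10, v_2(b)=-6; units ≡ 3, 7 (mod 8); ε·ε+αω+βω = 1·1+10·0+-6·1 ≡ 1  ⇒  (a,b)_2 = -1.
v=19: a=19^1·(≡10), b=19^0·(≡17) mod 19; (10|19)=-1, (17|19)=+1; (−1)^{1·0·9}·(-1)^0·(+1)^1 = +1.
v=29: a=29^4·(≡12), b=29^3·(≡9) mod 29; (12|29)=-1, (9|29)=+1; (−1)^{4·3·14}·(-1)^3·(+1)^4 = -1.
v=17: a=17^1·(≡6), b=17^2·(≡2) mod 17; (6|17)=-1, (2|17)=+1; (−1)^{1·2·8}·(-1)^2·(+1)^1 = +1.
v=7: a=7^3·(≡2), b=7^1·(≡2) mod 7; (2|7)=+1, (2|7)=+1; (−1)^{3·1·3}·(+1)^1·(+1)^3 = -1.
v=∞: 33915 > 0 and -23345 < 0  ⇒  (a,b)_∞ = +1.
v=13: a=13^-2·(≡5), b=13^0·(≡1) mod 13; (5|13)=-1, (1|13)=+1; (−1)^{-2·0·6}·(-1)^0·(+1)^-2 = +1.
|Ram(33915, -23345)| = 4, even; anisotropic at {2, 5, 7, 29}.

[2, 5, 7, 29]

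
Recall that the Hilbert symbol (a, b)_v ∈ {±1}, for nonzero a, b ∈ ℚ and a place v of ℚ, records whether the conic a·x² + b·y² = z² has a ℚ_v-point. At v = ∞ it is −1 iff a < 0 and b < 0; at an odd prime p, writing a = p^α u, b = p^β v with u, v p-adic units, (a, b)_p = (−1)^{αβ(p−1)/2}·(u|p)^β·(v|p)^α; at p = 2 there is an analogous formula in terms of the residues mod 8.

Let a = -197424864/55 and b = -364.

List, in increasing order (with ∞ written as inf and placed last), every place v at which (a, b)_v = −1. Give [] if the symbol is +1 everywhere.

[2, 3, 11, inf]

Mod squares: a ≡ -930930, b ≡ -91. Check v ∈ {∞, 2, 3, 5, 7, 11, 13, 31}.
v=∞: -930930 < 0 and -91 < 0  ⇒  (a,b)_∞ = -1.
v=13: a=13^1·(≡11), b=13^1·(≡11) mod 13; (11|13)=-1, (11|13)=-1; (−1)^{1·1·6}·(-1)^1·(-1)^1 = +1.
v=3: a=3^7·(≡1), b=3^0·(≡2) mod 3; (1|3)=+1, (2|3)=-1; (−1)^{7·0·1}·(+1)^0·(-1)^7 = -1.
v=11: a=11^-1·(≡9), b=11^0·(≡10) mod 11; (9|11)=+1, (10|11)=-1; (−1)^{-1·0·5}·(+1)^0·(-1)^-1 = -1.
v=2: v_2(a)=5, v_2(b)=2; units ≡ 7, 5 (mod 8); ε·ε+αω+βω = 1·0+5·1+2·0 ≡ 1  ⇒  (a,b)_2 = -1.
v=5: a=5^-1·(≡1), b=5^0·(≡1) mod 5; (1|5)=+1, (1|5)=+1; (−1)^{-1·0·2}·(+1)^0·(+1)^-1 = +1.
v=31: a=31^1·(≡4), b=31^0·(≡8) mod 31; (4|31)=+1, (8|31)=+1; (−1)^{1·0·15}·(+1)^0·(+1)^1 = +1.
v=7: a=7^1·(≡6), b=7^1·(≡4) mod 7; (6|7)=-1, (4|7)=+1; (−1)^{1·1·3}·(-1)^1·(+1)^1 = +1.
|Ram(-930930, -91)| = 4, even; anisotropic at {2, 3, 11, ∞}.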